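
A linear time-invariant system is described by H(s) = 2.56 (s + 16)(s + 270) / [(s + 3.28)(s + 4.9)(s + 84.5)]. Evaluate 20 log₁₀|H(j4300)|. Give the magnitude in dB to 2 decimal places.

-64.49 dB

|j4300 + 16| = √(4300² + 16²) = 4300
|j4300 + 270| = √(4300² + 270²) = 4308
|j4300 + 3.28| = √(4300² + 3.28²) = 4300
|j4300 + 4.9| = √(4300² + 4.9²) = 4300
|j4300 + 84.5| = √(4300² + 84.5²) = 4301
|H(j4300)| = 2.56 × 4300 × 4308 / (4300 × 4300 × 4301) = 0.00059641
20 log₁₀(0.00059641) = -64.489 dB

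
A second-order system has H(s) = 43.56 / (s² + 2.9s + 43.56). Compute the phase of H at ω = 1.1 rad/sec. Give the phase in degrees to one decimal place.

-4.3°

∠[(j1.1)² + 2.9(j1.1) + 43.56] = ∠[42.35 + j3.19] = 4.31°
∠H(j1.1) = −4.31° = -4.31°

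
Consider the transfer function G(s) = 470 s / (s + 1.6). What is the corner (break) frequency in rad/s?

The single real pole at s = −1.6 gives a corner at ω = 1.6 rad/s.

1.6 rad/s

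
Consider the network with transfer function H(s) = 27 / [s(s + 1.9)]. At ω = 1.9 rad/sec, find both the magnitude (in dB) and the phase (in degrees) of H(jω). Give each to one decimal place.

|j1.9 + 1.9| = √(1.9² + 1.9²) = 2.687
|j1.9| = 1.9
|H(j1.9)| = 27 / (2.687 × 1.9) = 5.2886
20 log₁₀(5.2886) = 14.47 dB
∠(j1.9 + 1.9) = arctan(1.9/1.9) = 45.00°
∠(j1.9) = 90.00°
∠H(j1.9) = − (45.00° + 90.00°) = -135.00°

|H| = 14.5 dB, ∠H = -135.0 deg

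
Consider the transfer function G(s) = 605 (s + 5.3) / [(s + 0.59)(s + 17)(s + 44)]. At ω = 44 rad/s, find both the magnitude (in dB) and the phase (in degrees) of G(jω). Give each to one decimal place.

|G| = -13.7 dB, ∠G = -120.0°

|j44 + 5.3| = √(44² + 5.3²) = 44.32
|j44 + 0.59| = √(44² + 0.59²) = 44
|j44 + 17| = √(44² + 17²) = 47.17
|j44 + 44| = √(44² + 44²) = 62.23
|G(j44)| = 605 × 44.32 / (44 × 47.17 × 62.23) = 0.20759
20 log₁₀(0.20759) = -13.66 dB
∠(j44 + 5.3) = arctan(44/5.3) = 83.13°
∠(j44 + 0.59) = arctan(44/0.59) = 89.23°
∠(j44 + 17) = arctan(44/17) = 68.88°
∠(j44 + 44) = arctan(44/44) = 45.00°
∠G(j44) = 83.13° − (89.23° + 68.88° + 45.00°) = -119.98°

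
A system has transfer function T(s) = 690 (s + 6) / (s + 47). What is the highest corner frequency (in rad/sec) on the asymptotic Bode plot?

Break frequencies occur at each pole and zero magnitude: 6 rad/sec, 47 rad/sec.
The highest is 47 rad/sec.

47 rad/sec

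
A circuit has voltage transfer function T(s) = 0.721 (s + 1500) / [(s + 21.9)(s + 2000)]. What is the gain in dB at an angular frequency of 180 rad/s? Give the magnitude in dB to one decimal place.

-50.5 dB

|j180 + 1500| = √(180² + 1500²) = 1511
|j180 + 21.9| = √(180² + 21.9²) = 181.3
|j180 + 2000| = √(180² + 2000²) = 2008
|T(j180)| = 0.721 × 1511 / (181.3 × 2008) = 0.0029915
20 log₁₀(0.0029915) = -50.48 dB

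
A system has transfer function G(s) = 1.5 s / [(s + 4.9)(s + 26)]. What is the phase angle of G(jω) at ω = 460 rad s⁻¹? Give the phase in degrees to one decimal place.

∠(j460) = 90.00°
∠(j460 + 4.9) = arctan(460/4.9) = 89.39°
∠(j460 + 26) = arctan(460/26) = 86.76°
∠G(j460) = 90.00° − (89.39° + 86.76°) = -86.15°

-86.2°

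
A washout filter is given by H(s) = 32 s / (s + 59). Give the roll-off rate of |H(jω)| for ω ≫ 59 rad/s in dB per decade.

With 1 zero and 1 pole, the high-frequency asymptotic slope is 20 × (1 − 1) = 0 dB/decade.

0 dB/decade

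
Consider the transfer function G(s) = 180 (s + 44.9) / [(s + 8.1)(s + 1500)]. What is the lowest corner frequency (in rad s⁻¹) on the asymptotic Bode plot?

Break frequencies occur at each pole and zero magnitude: 8.1 rad s⁻¹, 44.9 rad s⁻¹, 1500 rad s⁻¹.
The lowest is 8.1 rad s⁻¹.

8.1 rad s⁻¹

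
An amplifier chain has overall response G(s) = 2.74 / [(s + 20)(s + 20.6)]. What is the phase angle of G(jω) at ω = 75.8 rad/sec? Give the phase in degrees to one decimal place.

-150.0 deg

∠(j75.8 + 20) = arctan(75.8/20) = 75.22°
∠(j75.8 + 20.6) = arctan(75.8/20.6) = 74.80°
∠G(j75.8) = − (75.22° + 74.80°) = -150.02°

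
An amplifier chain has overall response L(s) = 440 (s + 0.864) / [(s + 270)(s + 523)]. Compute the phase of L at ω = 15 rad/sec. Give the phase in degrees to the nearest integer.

∠(j15 + 0.864) = arctan(15/0.864) = 86.70°
∠(j15 + 270) = arctan(15/270) = 3.18°
∠(j15 + 523) = arctan(15/523) = 1.64°
∠L(j15) = 86.70° − (3.18° + 1.64°) = 81.88°

82°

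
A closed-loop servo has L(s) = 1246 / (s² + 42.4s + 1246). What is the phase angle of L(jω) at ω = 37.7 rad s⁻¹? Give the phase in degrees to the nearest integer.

-96°

∠[(j37.7)² + 42.4(j37.7) + 1246] = ∠[-175.29 + j1598.5] = 96.26°
∠L(j37.7) = −96.26° = -96.26°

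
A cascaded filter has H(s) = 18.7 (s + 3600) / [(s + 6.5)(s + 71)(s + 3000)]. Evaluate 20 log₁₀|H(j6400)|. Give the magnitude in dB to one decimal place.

|j6400 + 3600| = √(6400² + 3600²) = 7343
|j6400 + 6.5| = √(6400² + 6.5²) = 6400
|j6400 + 71| = √(6400² + 71²) = 6400
|j6400 + 3000| = √(6400² + 3000²) = 7068
|H(j6400)| = 18.7 × 7343 / (6400 × 6400 × 7068) = 4.7426e-07
20 log₁₀(4.7426e-07) = -126.48 dB

-126.5 dB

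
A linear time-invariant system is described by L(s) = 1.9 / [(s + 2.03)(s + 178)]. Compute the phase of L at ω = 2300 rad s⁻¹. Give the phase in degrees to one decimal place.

∠(j2300 + 2.03) = arctan(2300/2.03) = 89.95°
∠(j2300 + 178) = arctan(2300/178) = 85.57°
∠L(j2300) = − (89.95° + 85.57°) = -175.52°

-175.5°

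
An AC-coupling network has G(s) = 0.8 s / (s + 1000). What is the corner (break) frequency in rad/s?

1000 rad/s

The single real pole at s = −1000 gives a corner at ω = 1000 rad/s.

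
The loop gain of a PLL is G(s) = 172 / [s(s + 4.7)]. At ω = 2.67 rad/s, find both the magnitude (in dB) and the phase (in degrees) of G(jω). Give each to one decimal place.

|j2.67 + 4.7| = √(2.67² + 4.7²) = 5.405
|j2.67| = 2.67
|G(j2.67)| = 172 / (5.405 × 2.67) = 11.918
20 log₁₀(11.918) = 21.52 dB
∠(j2.67 + 4.7) = arctan(2.67/4.7) = 29.60°
∠(j2.67) = 90.00°
∠G(j2.67) = − (29.60° + 90.00°) = -119.60°

|G| = 21.5 dB, ∠G = -119.6°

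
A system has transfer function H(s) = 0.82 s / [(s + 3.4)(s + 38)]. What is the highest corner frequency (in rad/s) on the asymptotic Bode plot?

38 rad/s

Break frequencies occur at each pole and zero magnitude: 3.4 rad/s, 38 rad/s.
The highest is 38 rad/s.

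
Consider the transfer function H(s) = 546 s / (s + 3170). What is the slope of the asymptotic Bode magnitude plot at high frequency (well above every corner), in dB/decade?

With 1 zero and 1 pole, the high-frequency asymptotic slope is 20 × (1 − 1) = 0 dB/decade.

0 dB/decade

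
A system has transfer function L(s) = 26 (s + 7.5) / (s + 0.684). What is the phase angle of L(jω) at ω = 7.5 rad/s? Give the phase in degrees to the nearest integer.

∠(j7.5 + 7.5) = arctan(7.5/7.5) = 45.00°
∠(j7.5 + 0.684) = arctan(7.5/0.684) = 84.79°
∠L(j7.5) = 45.00° − 84.79° = -39.79°

-40°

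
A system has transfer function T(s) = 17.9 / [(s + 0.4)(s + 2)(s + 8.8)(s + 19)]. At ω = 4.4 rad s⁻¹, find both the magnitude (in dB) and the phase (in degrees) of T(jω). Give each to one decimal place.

|T| = -47.2 dB, ∠T = -190.0°

|j4.4 + 0.4| = √(4.4² + 0.4²) = 4.418
|j4.4 + 2| = √(4.4² + 2²) = 4.833
|j4.4 + 8.8| = √(4.4² + 8.8²) = 9.839
|j4.4 + 19| = √(4.4² + 19²) = 19.5
|T(j4.4)| = 17.9 / (4.418 × 4.833 × 9.839 × 19.5) = 0.0043686
20 log₁₀(0.0043686) = -47.19 dB
∠(j4.4 + 0.4) = arctan(4.4/0.4) = 84.81°
∠(j4.4 + 2) = arctan(4.4/2) = 65.56°
∠(j4.4 + 8.8) = arctan(4.4/8.8) = 26.57°
∠(j4.4 + 19) = arctan(4.4/19) = 13.04°
∠T(j4.4) = − (84.81° + 65.56° + 26.57° + 13.04°) = -189.97°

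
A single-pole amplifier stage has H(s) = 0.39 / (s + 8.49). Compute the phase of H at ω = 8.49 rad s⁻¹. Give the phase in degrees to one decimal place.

∠(j8.49 + 8.49) = arctan(8.49/8.49) = 45.00°
∠H(j8.49) = −45.00° = -45.00°

-45.0°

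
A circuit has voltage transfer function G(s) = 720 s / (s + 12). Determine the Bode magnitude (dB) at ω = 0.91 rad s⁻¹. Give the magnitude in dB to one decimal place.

|j0.91| = 0.91
|j0.91 + 12| = √(0.91² + 12²) = 12.03
|G(j0.91)| = 720 × 0.91 / 12.03 = 54.444
20 log₁₀(54.444) = 34.72 dB

34.7 dB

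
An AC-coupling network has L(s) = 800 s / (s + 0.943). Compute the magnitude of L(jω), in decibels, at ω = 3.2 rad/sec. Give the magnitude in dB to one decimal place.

|j3.2| = 3.2
|j3.2 + 0.943| = √(3.2² + 0.943²) = 3.336
|L(j3.2)| = 800 × 3.2 / 3.336 = 767.37
20 log₁₀(767.37) = 57.70 dB

57.7 dB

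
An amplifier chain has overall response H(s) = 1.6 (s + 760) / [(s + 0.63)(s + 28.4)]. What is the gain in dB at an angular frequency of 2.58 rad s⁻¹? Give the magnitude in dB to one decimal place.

24.1 dB

|j2.58 + 760| = √(2.58² + 760²) = 760
|j2.58 + 0.63| = √(2.58² + 0.63²) = 2.656
|j2.58 + 28.4| = √(2.58² + 28.4²) = 28.52
|H(j2.58)| = 1.6 × 760 / (2.656 × 28.52) = 16.056
20 log₁₀(16.056) = 24.11 dB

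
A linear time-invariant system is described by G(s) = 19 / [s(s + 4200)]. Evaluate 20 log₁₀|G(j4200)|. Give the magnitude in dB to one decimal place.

-122.4 dB

|j4200 + 4200| = √(4200² + 4200²) = 5940
|j4200| = 4200
|G(j4200)| = 19 / (5940 × 4200) = 7.6162e-07
20 log₁₀(7.6162e-07) = -122.37 dB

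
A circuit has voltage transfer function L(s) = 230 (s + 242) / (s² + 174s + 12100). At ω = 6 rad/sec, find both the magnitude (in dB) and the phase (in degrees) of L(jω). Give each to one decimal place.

|j6 + 242| = √(6² + 242²) = 242.1
|(j6)² + 174(j6) + 12100| = |12064 + j1044| = 1.211e+04
|L(j6)| = 230 × 242.1 / 1.211e+04 = 4.598
20 log₁₀(4.598) = 13.25 dB
∠(j6 + 242) = arctan(6/242) = 1.42°
∠[(j6)² + 174(j6) + 12100] = ∠[12064 + j1044] = 4.95°
∠L(j6) = 1.42° − 4.95° = -3.53°

|L| = 13.3 dB, ∠L = -3.5°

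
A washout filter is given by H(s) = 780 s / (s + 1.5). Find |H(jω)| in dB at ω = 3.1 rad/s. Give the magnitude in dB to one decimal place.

56.9 dB

|j3.1| = 3.1
|j3.1 + 1.5| = √(3.1² + 1.5²) = 3.444
|H(j3.1)| = 780 × 3.1 / 3.444 = 702.12
20 log₁₀(702.12) = 56.93 dB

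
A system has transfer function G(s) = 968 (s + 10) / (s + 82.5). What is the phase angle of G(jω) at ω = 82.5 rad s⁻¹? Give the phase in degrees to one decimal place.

∠(j82.5 + 10) = arctan(82.5/10) = 83.09°
∠(j82.5 + 82.5) = arctan(82.5/82.5) = 45.00°
∠G(j82.5) = 83.09° − 45.00° = 38.09°

38.1 deg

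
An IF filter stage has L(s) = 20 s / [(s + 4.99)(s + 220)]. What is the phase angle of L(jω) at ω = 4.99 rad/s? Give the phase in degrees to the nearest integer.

∠(j4.99) = 90.00°
∠(j4.99 + 4.99) = arctan(4.99/4.99) = 45.00°
∠(j4.99 + 220) = arctan(4.99/220) = 1.30°
∠L(j4.99) = 90.00° − (45.00° + 1.30°) = 43.70°

44°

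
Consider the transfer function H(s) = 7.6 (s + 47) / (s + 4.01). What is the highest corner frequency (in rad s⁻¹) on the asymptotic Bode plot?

47 rad s⁻¹

Break frequencies occur at each pole and zero magnitude: 4.01 rad s⁻¹, 47 rad s⁻¹.
The highest is 47 rad s⁻¹.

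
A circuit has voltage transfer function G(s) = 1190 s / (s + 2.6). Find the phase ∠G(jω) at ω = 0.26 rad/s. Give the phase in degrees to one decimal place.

∠(j0.26) = 90.00°
∠(j0.26 + 2.6) = arctan(0.26/2.6) = 5.71°
∠G(j0.26) = 90.00° − 5.71° = 84.29°

84.3°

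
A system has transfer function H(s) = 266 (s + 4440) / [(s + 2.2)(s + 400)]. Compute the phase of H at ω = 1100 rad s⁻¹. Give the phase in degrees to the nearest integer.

∠(j1100 + 4440) = arctan(1100/4440) = 13.91°
∠(j1100 + 2.2) = arctan(1100/2.2) = 89.89°
∠(j1100 + 400) = arctan(1100/400) = 70.02°
∠H(j1100) = 13.91° − (89.89° + 70.02°) = -145.99°

-146°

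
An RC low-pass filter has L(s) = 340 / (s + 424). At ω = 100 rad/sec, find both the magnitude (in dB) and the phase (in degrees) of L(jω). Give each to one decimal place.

|L| = -2.2 dB, ∠L = -13.3°

|j100 + 424| = √(100² + 424²) = 435.6
|L(j100)| = 340 / 435.6 = 0.78047
20 log₁₀(0.78047) = -2.15 dB
∠(j100 + 424) = arctan(100/424) = 13.27°
∠L(j100) = −13.27° = -13.27°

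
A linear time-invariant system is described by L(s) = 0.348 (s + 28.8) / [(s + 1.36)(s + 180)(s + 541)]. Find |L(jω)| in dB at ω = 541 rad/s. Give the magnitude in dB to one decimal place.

|j541 + 28.8| = √(541² + 28.8²) = 541.8
|j541 + 1.36| = √(541² + 1.36²) = 541
|j541 + 180| = √(541² + 180²) = 570.2
|j541 + 541| = √(541² + 541²) = 765.1
|L(j541)| = 0.348 × 541.8 / (541 × 570.2 × 765.1) = 7.9889e-07
20 log₁₀(7.9889e-07) = -121.95 dB

-122.0 dB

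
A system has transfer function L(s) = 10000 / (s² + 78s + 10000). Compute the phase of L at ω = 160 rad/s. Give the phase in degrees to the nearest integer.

-141°

∠[(j160)² + 78(j160) + 10000] = ∠[-15600 + j12480] = 141.34°
∠L(j160) = −141.34° = -141.34°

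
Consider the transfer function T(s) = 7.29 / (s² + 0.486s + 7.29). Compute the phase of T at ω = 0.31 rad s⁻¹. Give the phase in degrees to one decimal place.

-1.2°

∠[(j0.31)² + 0.486(j0.31) + 7.29] = ∠[7.1939 + j0.15066] = 1.20°
∠T(j0.31) = −1.20° = -1.20°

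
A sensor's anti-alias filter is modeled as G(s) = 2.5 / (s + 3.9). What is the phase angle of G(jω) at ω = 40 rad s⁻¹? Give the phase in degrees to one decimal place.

∠(j40 + 3.9) = arctan(40/3.9) = 84.43°
∠G(j40) = −84.43° = -84.43°

-84.4°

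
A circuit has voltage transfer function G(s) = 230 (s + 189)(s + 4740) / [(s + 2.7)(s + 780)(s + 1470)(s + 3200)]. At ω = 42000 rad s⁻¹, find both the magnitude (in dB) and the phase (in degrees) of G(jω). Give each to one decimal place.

|j42000 + 189| = √(42000² + 189²) = 4.2e+04
|j42000 + 4740| = √(42000² + 4740²) = 4.227e+04
|j42000 + 2.7| = √(42000² + 2.7²) = 4.2e+04
|j42000 + 780| = √(42000² + 780²) = 4.201e+04
|j42000 + 1470| = √(42000² + 1470²) = 4.203e+04
|j42000 + 3200| = √(42000² + 3200²) = 4.212e+04
|G(j42000)| = 230 × 4.2e+04 × 4.227e+04 / (4.2e+04 × 4.201e+04 × 4.203e+04 × 4.212e+04) = 1.3073e-07
20 log₁₀(1.3073e-07) = -137.67 dB
∠(j42000 + 189) = arctan(42000/189) = 89.74°
∠(j42000 + 4740) = arctan(42000/4740) = 83.56°
∠(j42000 + 2.7) = arctan(42000/2.7) = 90.00°
∠(j42000 + 780) = arctan(42000/780) = 88.94°
∠(j42000 + 1470) = arctan(42000/1470) = 88.00°
∠(j42000 + 3200) = arctan(42000/3200) = 85.64°
∠G(j42000) = 89.74° + 83.56° − (90.00° + 88.94° + 88.00° + 85.64°) = -179.27°

|G| = -137.7 dB, ∠G = -179.3°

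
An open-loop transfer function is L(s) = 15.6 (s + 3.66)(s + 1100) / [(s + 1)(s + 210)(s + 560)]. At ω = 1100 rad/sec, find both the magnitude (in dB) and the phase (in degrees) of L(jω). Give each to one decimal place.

|L| = -35.1 dB, ∠L = -97.4°

|j1100 + 3.66| = √(1100² + 3.66²) = 1100
|j1100 + 1100| = √(1100² + 1100²) = 1556
|j1100 + 1| = √(1100² + 1²) = 1100
|j1100 + 210| = √(1100² + 210²) = 1120
|j1100 + 560| = √(1100² + 560²) = 1234
|L(j1100)| = 15.6 × 1100 × 1556 / (1100 × 1120 × 1234) = 0.017556
20 log₁₀(0.017556) = -35.11 dB
∠(j1100 + 3.66) = arctan(1100/3.66) = 89.81°
∠(j1100 + 1100) = arctan(1100/1100) = 45.00°
∠(j1100 + 1) = arctan(1100/1) = 89.95°
∠(j1100 + 210) = arctan(1100/210) = 79.19°
∠(j1100 + 560) = arctan(1100/560) = 63.02°
∠L(j1100) = 89.81° + 45.00° − (89.95° + 79.19° + 63.02°) = -97.35°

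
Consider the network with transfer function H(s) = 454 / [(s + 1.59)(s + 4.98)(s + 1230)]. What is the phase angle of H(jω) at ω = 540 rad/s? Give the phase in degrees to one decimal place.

∠(j540 + 1.59) = arctan(540/1.59) = 89.83°
∠(j540 + 4.98) = arctan(540/4.98) = 89.47°
∠(j540 + 1230) = arctan(540/1230) = 23.70°
∠H(j540) = − (89.83° + 89.47° + 23.70°) = -203.01°

-203.0°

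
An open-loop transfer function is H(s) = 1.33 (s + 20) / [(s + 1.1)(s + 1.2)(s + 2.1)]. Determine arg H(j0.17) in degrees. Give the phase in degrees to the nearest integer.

-21°

∠(j0.17 + 20) = arctan(0.17/20) = 0.49°
∠(j0.17 + 1.1) = arctan(0.17/1.1) = 8.79°
∠(j0.17 + 1.2) = arctan(0.17/1.2) = 8.06°
∠(j0.17 + 2.1) = arctan(0.17/2.1) = 4.63°
∠H(j0.17) = 0.49° − (8.79° + 8.06° + 4.63°) = -20.99°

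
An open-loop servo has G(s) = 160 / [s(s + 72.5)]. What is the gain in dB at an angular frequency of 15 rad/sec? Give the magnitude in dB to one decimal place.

|j15 + 72.5| = √(15² + 72.5²) = 74.04
|j15| = 15
|G(j15)| = 160 / (74.04 × 15) = 0.14408
20 log₁₀(0.14408) = -16.83 dB

-16.8 dB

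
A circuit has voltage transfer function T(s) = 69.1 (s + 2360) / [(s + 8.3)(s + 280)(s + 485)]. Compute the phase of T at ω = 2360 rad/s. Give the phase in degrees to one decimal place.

-206.4 deg

∠(j2360 + 2360) = arctan(2360/2360) = 45.00°
∠(j2360 + 8.3) = arctan(2360/8.3) = 89.80°
∠(j2360 + 280) = arctan(2360/280) = 83.23°
∠(j2360 + 485) = arctan(2360/485) = 78.39°
∠T(j2360) = 45.00° − (89.80° + 83.23° + 78.39°) = -206.42°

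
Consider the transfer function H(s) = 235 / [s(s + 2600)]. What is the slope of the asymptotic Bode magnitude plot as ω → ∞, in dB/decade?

With 0 zeros and 2 poles, the high-frequency asymptotic slope is 20 × (0 − 2) = -40 dB/decade.

-40 dB/decade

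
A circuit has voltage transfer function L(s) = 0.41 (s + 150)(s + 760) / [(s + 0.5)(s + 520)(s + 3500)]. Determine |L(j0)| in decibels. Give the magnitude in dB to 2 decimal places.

L(0) = 0.41 × 150 × 760 / (0.5 × 520 × 3500) = 0.051363
20 log₁₀(0.051363) = -25.787 dB

-25.79 dB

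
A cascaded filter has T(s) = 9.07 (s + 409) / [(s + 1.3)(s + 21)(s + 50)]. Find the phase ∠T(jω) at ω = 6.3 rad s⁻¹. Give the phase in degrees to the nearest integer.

-101 deg

∠(j6.3 + 409) = arctan(6.3/409) = 0.88°
∠(j6.3 + 1.3) = arctan(6.3/1.3) = 78.34°
∠(j6.3 + 21) = arctan(6.3/21) = 16.70°
∠(j6.3 + 50) = arctan(6.3/50) = 7.18°
∠T(j6.3) = 0.88° − (78.34° + 16.70° + 7.18°) = -101.34°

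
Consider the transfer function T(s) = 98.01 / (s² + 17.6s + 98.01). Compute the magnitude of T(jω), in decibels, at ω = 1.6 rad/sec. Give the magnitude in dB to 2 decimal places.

|(j1.6)² + 17.6(j1.6) + 98.01| = |95.45 + j28.16| = 99.52
|T(j1.6)| = 98.01 / 99.52 = 0.98485
20 log₁₀(0.98485) = -0.133 dB

-0.13 dB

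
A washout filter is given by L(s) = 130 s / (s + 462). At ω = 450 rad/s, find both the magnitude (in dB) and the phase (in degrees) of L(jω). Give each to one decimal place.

|L| = 39.2 dB, ∠L = 45.8°

|j450| = 450
|j450 + 462| = √(450² + 462²) = 644.9
|L(j450)| = 130 × 450 / 644.9 = 90.707
20 log₁₀(90.707) = 39.15 dB
∠(j450) = 90.00°
∠(j450 + 462) = arctan(450/462) = 44.25°
∠L(j450) = 90.00° − 44.25° = 45.75°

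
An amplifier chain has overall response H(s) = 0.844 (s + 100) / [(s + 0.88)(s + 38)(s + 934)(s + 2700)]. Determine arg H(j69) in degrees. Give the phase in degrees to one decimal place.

∠(j69 + 100) = arctan(69/100) = 34.61°
∠(j69 + 0.88) = arctan(69/0.88) = 89.27°
∠(j69 + 38) = arctan(69/38) = 61.16°
∠(j69 + 934) = arctan(69/934) = 4.23°
∠(j69 + 2700) = arctan(69/2700) = 1.46°
∠H(j69) = 34.61° − (89.27° + 61.16° + 4.23° + 1.46°) = -121.51°

-121.5°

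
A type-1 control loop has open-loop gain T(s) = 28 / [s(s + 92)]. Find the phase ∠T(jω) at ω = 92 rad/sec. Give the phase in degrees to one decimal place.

∠(j92 + 92) = arctan(92/92) = 45.00°
∠(j92) = 90.00°
∠T(j92) = − (45.00° + 90.00°) = -135.00°

-135.0°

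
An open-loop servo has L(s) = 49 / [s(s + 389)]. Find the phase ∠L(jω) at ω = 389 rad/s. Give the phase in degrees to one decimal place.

∠(j389 + 389) = arctan(389/389) = 45.00°
∠(j389) = 90.00°
∠L(j389) = − (45.00° + 90.00°) = -135.00°

-135.0 deg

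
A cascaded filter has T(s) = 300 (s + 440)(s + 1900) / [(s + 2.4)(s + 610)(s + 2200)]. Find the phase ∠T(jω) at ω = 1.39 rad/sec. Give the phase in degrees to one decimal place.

∠(j1.39 + 440) = arctan(1.39/440) = 0.18°
∠(j1.39 + 1900) = arctan(1.39/1900) = 0.04°
∠(j1.39 + 2.4) = arctan(1.39/2.4) = 30.08°
∠(j1.39 + 610) = arctan(1.39/610) = 0.13°
∠(j1.39 + 2200) = arctan(1.39/2200) = 0.04°
∠T(j1.39) = 0.18° + 0.04° − (30.08° + 0.13° + 0.04°) = -30.02°

-30.0 deg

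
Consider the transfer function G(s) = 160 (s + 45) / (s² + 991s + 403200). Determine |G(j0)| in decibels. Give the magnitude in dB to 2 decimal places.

G(0) = 160 × 45 / 403200 = 0.017857
20 log₁₀(0.017857) = -34.964 dB

-34.96 dB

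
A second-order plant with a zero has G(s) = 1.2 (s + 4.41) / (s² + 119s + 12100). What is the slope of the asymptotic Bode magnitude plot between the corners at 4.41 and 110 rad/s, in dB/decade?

20 dB/decade

In this band the factors already past their corner are: zero at 4.41; net slope = 20 dB/decade.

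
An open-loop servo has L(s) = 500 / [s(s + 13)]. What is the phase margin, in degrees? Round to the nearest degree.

Gain crossover: |L(jω)| = 1 at ω ≈ 20.6 rad/sec.
∠L(j20.6) = −90° − arctan(20.6/13) ≈ -147.69°
PM = 180° + (-147.69°) = 32.31°

32°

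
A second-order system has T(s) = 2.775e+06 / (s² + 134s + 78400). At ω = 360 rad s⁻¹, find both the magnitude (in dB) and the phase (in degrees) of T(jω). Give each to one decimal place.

|(j360)² + 134(j360) + 78400| = |-51200 + j48240| = 7.035e+04
|T(j360)| = 2.775e+06 / 7.035e+04 = 39.448
20 log₁₀(39.448) = 31.92 dB
∠[(j360)² + 134(j360) + 78400] = ∠[-51200 + j48240] = 136.71°
∠T(j360) = −136.71° = -136.71°

|T| = 31.9 dB, ∠T = -136.7°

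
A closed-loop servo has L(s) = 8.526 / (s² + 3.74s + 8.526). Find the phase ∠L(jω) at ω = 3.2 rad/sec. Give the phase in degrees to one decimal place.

∠[(j3.2)² + 3.74(j3.2) + 8.526] = ∠[-1.714 + j11.968] = 98.15°
∠L(j3.2) = −98.15° = -98.15°

-98.2 deg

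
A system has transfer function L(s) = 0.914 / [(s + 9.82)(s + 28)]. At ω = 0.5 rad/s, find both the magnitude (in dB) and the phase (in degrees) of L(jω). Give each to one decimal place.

|j0.5 + 9.82| = √(0.5² + 9.82²) = 9.833
|j0.5 + 28| = √(0.5² + 28²) = 28
|L(j0.5)| = 0.914 / (9.833 × 28) = 0.0033193
20 log₁₀(0.0033193) = -49.58 dB
∠(j0.5 + 9.82) = arctan(0.5/9.82) = 2.91°
∠(j0.5 + 28) = arctan(0.5/28) = 1.02°
∠L(j0.5) = − (2.91° + 1.02°) = -3.94°

|L| = -49.6 dB, ∠L = -3.9 deg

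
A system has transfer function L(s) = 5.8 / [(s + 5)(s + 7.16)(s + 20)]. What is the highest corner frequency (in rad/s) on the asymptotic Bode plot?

Break frequencies occur at each pole and zero magnitude: 5 rad/s, 7.16 rad/s, 20 rad/s.
The highest is 20 rad/s.

20 rad/s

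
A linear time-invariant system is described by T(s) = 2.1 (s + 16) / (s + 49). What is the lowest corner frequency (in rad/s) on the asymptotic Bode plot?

Break frequencies occur at each pole and zero magnitude: 16 rad/s, 49 rad/s.
The lowest is 16 rad/s.

16 rad/s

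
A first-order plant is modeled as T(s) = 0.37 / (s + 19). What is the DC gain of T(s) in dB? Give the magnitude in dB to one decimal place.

-34.2 dB

T(0) = 0.37 / 19 = 0.019474
20 log₁₀(0.019474) = -34.21 dB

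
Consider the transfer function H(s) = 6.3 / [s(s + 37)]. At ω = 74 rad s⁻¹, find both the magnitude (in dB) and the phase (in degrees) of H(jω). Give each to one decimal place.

|j74 + 37| = √(74² + 37²) = 82.73
|j74| = 74
|H(j74)| = 6.3 / (82.73 × 74) = 0.001029
20 log₁₀(0.001029) = -59.75 dB
∠(j74 + 37) = arctan(74/37) = 63.43°
∠(j74) = 90.00°
∠H(j74) = − (63.43° + 90.00°) = -153.43°

|H| = -59.8 dB, ∠H = -153.4 deg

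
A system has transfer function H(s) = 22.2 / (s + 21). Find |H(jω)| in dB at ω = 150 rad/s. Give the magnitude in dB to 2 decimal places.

-16.68 dB

|j150 + 21| = √(150² + 21²) = 151.5
|H(j150)| = 22.2 / 151.5 = 0.14657
20 log₁₀(0.14657) = -16.679 dB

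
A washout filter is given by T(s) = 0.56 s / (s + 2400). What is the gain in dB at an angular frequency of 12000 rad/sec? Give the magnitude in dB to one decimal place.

|j12000| = 1.2e+04
|j12000 + 2400| = √(12000² + 2400²) = 1.224e+04
|T(j12000)| = 0.56 × 1.2e+04 / 1.224e+04 = 0.54913
20 log₁₀(0.54913) = -5.21 dB

-5.2 dB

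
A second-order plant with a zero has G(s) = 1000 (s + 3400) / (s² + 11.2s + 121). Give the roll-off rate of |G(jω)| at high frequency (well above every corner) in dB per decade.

-20 dB/decade

With 1 zero and 2 poles, the high-frequency asymptotic slope is 20 × (1 − 2) = -20 dB/decade.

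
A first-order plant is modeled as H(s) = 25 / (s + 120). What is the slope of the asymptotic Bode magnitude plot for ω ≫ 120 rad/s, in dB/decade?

With 0 zeros and 1 pole, the high-frequency asymptotic slope is 20 × (0 − 1) = -20 dB/decade.

-20 dB/decade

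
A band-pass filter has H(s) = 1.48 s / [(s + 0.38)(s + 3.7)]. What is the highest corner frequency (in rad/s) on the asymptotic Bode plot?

3.7 rad/s

Break frequencies occur at each pole and zero magnitude: 0.38 rad/s, 3.7 rad/s.
The highest is 3.7 rad/s.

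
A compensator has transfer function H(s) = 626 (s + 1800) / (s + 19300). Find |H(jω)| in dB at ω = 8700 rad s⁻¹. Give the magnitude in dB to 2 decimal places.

48.39 dB

|j8700 + 1800| = √(8700² + 1800²) = 8884
|j8700 + 19300| = √(8700² + 19300²) = 2.117e+04
|H(j8700)| = 626 × 8884 / 2.117e+04 = 262.71
20 log₁₀(262.71) = 48.389 dB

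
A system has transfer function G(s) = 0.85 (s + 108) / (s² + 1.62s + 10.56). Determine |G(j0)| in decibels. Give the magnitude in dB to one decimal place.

G(0) = 0.85 × 108 / 10.56 = 8.6932
20 log₁₀(8.6932) = 18.78 dB

18.8 dB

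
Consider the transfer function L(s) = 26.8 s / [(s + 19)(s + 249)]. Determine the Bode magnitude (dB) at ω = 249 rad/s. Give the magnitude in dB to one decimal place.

-22.4 dB

|j249| = 249
|j249 + 19| = √(249² + 19²) = 249.7
|j249 + 249| = √(249² + 249²) = 352.1
|L(j249)| = 26.8 × 249 / (249.7 × 352.1) = 0.075886
20 log₁₀(0.075886) = -22.40 dB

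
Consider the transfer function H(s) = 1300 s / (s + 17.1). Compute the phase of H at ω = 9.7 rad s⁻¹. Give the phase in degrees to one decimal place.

∠(j9.7) = 90.00°
∠(j9.7 + 17.1) = arctan(9.7/17.1) = 29.56°
∠H(j9.7) = 90.00° − 29.56° = 60.44°

60.4°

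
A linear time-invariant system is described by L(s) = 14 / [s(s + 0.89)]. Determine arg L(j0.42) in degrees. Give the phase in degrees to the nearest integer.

∠(j0.42 + 0.89) = arctan(0.42/0.89) = 25.26°
∠(j0.42) = 90.00°
∠L(j0.42) = − (25.26° + 90.00°) = -115.26°

-115 deg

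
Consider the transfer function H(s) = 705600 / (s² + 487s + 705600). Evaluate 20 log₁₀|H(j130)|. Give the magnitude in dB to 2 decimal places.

|(j130)² + 487(j130) + 705600| = |6.887e+05 + j63310| = 6.916e+05
|H(j130)| = 705600 / 6.916e+05 = 1.0202
20 log₁₀(1.0202) = 0.174 dB

0.17 dB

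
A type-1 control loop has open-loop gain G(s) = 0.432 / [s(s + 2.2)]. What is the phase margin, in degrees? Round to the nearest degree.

85 deg

Gain crossover: |G(jω)| = 1 at ω ≈ 0.196 rad/s.
∠G(j0.196) = −90° − arctan(0.196/2.2) ≈ -95.08°
PM = 180° + (-95.08°) = 84.92°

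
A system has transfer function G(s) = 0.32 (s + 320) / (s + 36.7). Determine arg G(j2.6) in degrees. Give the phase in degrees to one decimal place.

-3.6°

∠(j2.6 + 320) = arctan(2.6/320) = 0.47°
∠(j2.6 + 36.7) = arctan(2.6/36.7) = 4.05°
∠G(j2.6) = 0.47° − 4.05° = -3.59°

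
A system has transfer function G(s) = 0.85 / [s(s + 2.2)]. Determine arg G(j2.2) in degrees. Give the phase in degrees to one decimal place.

-135.0°

∠(j2.2 + 2.2) = arctan(2.2/2.2) = 45.00°
∠(j2.2) = 90.00°
∠G(j2.2) = − (45.00° + 90.00°) = -135.00°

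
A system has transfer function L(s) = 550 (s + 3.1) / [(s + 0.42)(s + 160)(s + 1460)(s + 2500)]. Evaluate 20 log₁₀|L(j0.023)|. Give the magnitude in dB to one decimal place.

|j0.023 + 3.1| = √(0.023² + 3.1²) = 3.1
|j0.023 + 0.42| = √(0.023² + 0.42²) = 0.4206
|j0.023 + 160| = √(0.023² + 160²) = 160
|j0.023 + 1460| = √(0.023² + 1460²) = 1460
|j0.023 + 2500| = √(0.023² + 2500²) = 2500
|L(j0.023)| = 550 × 3.1 / (0.4206 × 160 × 1460 × 2500) = 6.941e-06
20 log₁₀(6.941e-06) = -103.17 dB

-103.2 dB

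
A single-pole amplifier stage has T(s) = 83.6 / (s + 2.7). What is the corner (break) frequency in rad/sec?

2.7 rad/sec

The single real pole at s = −2.7 gives a corner at ω = 2.7 rad/sec.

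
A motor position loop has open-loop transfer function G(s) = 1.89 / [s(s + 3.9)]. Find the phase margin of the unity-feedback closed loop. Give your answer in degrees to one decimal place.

Gain crossover: |G(jω)| = 1 at ω ≈ 0.481 rad/s.
∠G(j0.481) = −90° − arctan(0.481/3.9) ≈ -97.03°
PM = 180° + (-97.03°) = 82.97°

83.0°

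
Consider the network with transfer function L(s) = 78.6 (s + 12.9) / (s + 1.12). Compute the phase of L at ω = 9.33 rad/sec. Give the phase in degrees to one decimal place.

-47.3 deg

∠(j9.33 + 12.9) = arctan(9.33/12.9) = 35.88°
∠(j9.33 + 1.12) = arctan(9.33/1.12) = 83.15°
∠L(j9.33) = 35.88° − 83.15° = -47.28°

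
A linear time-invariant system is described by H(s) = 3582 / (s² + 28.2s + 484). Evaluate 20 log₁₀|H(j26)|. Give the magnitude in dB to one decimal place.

|(j26)² + 28.2(j26) + 484| = |-192 + j733.2| = 757.9
|H(j26)| = 3582 / 757.9 = 4.7261
20 log₁₀(4.7261) = 13.49 dB

13.5 dB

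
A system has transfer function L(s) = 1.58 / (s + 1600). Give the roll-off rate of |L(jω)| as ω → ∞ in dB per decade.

With 0 zeros and 1 pole, the high-frequency asymptotic slope is 20 × (0 − 1) = -20 dB/decade.

-20 dB/decade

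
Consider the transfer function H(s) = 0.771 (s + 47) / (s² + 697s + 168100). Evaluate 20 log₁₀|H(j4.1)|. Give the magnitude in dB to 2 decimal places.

|j4.1 + 47| = √(4.1² + 47²) = 47.18
|(j4.1)² + 697(j4.1) + 168100| = |1.6808e+05 + j2857.7| = 1.681e+05
|H(j4.1)| = 0.771 × 47.18 / 1.681e+05 = 0.00021638
20 log₁₀(0.00021638) = -73.296 dB

-73.30 dB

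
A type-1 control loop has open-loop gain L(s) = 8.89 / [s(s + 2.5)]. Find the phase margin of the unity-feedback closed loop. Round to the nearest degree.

45°

Gain crossover: |L(jω)| = 1 at ω ≈ 2.51 rad/s.
∠L(j2.51) = −90° − arctan(2.51/2.5) ≈ -135.11°
PM = 180° + (-135.11°) = 44.89°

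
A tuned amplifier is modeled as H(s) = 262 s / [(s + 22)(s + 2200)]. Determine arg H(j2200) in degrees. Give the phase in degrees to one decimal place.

-44.4°

∠(j2200) = 90.00°
∠(j2200 + 22) = arctan(2200/22) = 89.43°
∠(j2200 + 2200) = arctan(2200/2200) = 45.00°
∠H(j2200) = 90.00° − (89.43° + 45.00°) = -44.43°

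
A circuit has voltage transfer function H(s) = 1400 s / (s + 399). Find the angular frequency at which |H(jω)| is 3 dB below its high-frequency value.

For a single-pole high-pass, the −3 dB point is at the pole: ω = 399 rad/sec.

399 rad/sec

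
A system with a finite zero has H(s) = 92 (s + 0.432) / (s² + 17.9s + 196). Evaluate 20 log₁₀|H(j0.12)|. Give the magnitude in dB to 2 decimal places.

-13.54 dB

|j0.12 + 0.432| = √(0.12² + 0.432²) = 0.4484
|(j0.12)² + 17.9(j0.12) + 196| = |195.99 + j2.148| = 196
|H(j0.12)| = 92 × 0.4484 / 196 = 0.21046
20 log₁₀(0.21046) = -13.537 dB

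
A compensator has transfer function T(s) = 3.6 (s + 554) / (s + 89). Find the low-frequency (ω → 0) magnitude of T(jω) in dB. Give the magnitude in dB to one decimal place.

T(0) = 3.6 × 554 / 89 = 22.409
20 log₁₀(22.409) = 27.01 dB

27.0 dB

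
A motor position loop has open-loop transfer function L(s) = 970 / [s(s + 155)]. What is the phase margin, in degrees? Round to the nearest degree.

88°

Gain crossover: |L(jω)| = 1 at ω ≈ 6.25 rad/s.
∠L(j6.25) = −90° − arctan(6.25/155) ≈ -92.31°
PM = 180° + (-92.31°) = 87.69°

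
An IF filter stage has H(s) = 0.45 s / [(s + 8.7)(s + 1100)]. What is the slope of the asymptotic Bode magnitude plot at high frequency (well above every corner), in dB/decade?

-20 dB/decade

With 1 zero and 2 poles, the high-frequency asymptotic slope is 20 × (1 − 2) = -20 dB/decade.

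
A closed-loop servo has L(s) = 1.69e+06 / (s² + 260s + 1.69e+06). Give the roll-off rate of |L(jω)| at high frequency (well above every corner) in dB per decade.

-40 dB/decade

With 0 zeros and 2 poles, the high-frequency asymptotic slope is 20 × (0 − 2) = -40 dB/decade.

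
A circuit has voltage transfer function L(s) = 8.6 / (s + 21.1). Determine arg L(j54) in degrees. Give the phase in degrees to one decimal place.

-68.7°

∠(j54 + 21.1) = arctan(54/21.1) = 68.66°
∠L(j54) = −68.66° = -68.66°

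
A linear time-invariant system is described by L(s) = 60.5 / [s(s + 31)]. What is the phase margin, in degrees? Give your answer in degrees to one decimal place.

Gain crossover: |L(jω)| = 1 at ω ≈ 1.95 rad/sec.
∠L(j1.95) = −90° − arctan(1.95/31) ≈ -93.60°
PM = 180° + (-93.60°) = 86.40°

86.4°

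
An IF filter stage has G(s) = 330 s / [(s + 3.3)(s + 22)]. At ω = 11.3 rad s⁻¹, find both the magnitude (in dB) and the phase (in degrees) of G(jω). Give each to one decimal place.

|G| = 22.1 dB, ∠G = -10.9°

|j11.3| = 11.3
|j11.3 + 3.3| = √(11.3² + 3.3²) = 11.77
|j11.3 + 22| = √(11.3² + 22²) = 24.73
|G(j11.3)| = 330 × 11.3 / (11.77 × 24.73) = 12.808
20 log₁₀(12.808) = 22.15 dB
∠(j11.3) = 90.00°
∠(j11.3 + 3.3) = arctan(11.3/3.3) = 73.72°
∠(j11.3 + 22) = arctan(11.3/22) = 27.19°
∠G(j11.3) = 90.00° − (73.72° + 27.19°) = -10.91°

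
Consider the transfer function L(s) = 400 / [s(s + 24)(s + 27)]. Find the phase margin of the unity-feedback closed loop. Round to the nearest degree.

Gain crossover: |L(jω)| = 1 at ω ≈ 0.617 rad/s.
∠L(j0.617) = −90° − arctan(0.617/24) − arctan(0.617/27) ≈ -92.78°
PM = 180° + (-92.78°) = 87.22°

87°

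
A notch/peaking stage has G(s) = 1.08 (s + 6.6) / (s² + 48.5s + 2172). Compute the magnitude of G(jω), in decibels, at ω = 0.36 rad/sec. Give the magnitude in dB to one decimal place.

|j0.36 + 6.6| = √(0.36² + 6.6²) = 6.61
|(j0.36)² + 48.5(j0.36) + 2172| = |2171.9 + j17.46| = 2172
|G(j0.36)| = 1.08 × 6.61 / 2172 = 0.0032867
20 log₁₀(0.0032867) = -49.66 dB

-49.7 dB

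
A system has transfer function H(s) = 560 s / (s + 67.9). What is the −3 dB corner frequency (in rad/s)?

For a single-pole high-pass, the −3 dB point is at the pole: ω = 67.9 rad/s.

67.9 rad/s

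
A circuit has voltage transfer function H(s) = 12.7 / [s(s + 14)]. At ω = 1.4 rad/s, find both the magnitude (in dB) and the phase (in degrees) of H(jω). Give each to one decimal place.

|H| = -3.8 dB, ∠H = -95.7°

|j1.4 + 14| = √(1.4² + 14²) = 14.07
|j1.4| = 1.4
|H(j1.4)| = 12.7 / (14.07 × 1.4) = 0.64474
20 log₁₀(0.64474) = -3.81 dB
∠(j1.4 + 14) = arctan(1.4/14) = 5.71°
∠(j1.4) = 90.00°
∠H(j1.4) = − (5.71° + 90.00°) = -95.71°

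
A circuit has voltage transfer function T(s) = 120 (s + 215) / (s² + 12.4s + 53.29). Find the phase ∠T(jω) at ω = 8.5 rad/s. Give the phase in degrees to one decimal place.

∠(j8.5 + 215) = arctan(8.5/215) = 2.26°
∠[(j8.5)² + 12.4(j8.5) + 53.29] = ∠[-18.96 + j105.4] = 100.20°
∠T(j8.5) = 2.26° − 100.20° = -97.93°

-97.9°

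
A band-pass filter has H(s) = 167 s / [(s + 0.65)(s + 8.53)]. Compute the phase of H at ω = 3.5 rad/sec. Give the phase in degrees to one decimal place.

∠(j3.5) = 90.00°
∠(j3.5 + 0.65) = arctan(3.5/0.65) = 79.48°
∠(j3.5 + 8.53) = arctan(3.5/8.53) = 22.31°
∠H(j3.5) = 90.00° − (79.48° + 22.31°) = -11.79°

-11.8°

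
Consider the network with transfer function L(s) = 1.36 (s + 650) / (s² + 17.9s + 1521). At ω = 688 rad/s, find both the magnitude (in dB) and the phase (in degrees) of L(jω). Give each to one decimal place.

|L| = -51.3 dB, ∠L = -131.9°

|j688 + 650| = √(688² + 650²) = 946.5
|(j688)² + 17.9(j688) + 1521| = |-4.7182e+05 + j12315| = 4.72e+05
|L(j688)| = 1.36 × 946.5 / 4.72e+05 = 0.0027273
20 log₁₀(0.0027273) = -51.29 dB
∠(j688 + 650) = arctan(688/650) = 46.63°
∠[(j688)² + 17.9(j688) + 1521] = ∠[-4.7182e+05 + j12315] = 178.50°
∠L(j688) = 46.63° − 178.50° = -131.88°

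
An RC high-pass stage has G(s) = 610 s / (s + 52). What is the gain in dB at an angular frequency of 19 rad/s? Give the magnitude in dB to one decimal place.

46.4 dB

|j19| = 19
|j19 + 52| = √(19² + 52²) = 55.36
|G(j19)| = 610 × 19 / 55.36 = 209.35
20 log₁₀(209.35) = 46.42 dB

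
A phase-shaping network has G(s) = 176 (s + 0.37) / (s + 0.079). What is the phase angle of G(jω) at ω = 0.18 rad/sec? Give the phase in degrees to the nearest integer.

∠(j0.18 + 0.37) = arctan(0.18/0.37) = 25.94°
∠(j0.18 + 0.079) = arctan(0.18/0.079) = 66.30°
∠G(j0.18) = 25.94° − 66.30° = -40.36°

-40°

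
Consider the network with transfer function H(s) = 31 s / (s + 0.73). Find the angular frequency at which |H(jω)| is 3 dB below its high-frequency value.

0.73 rad/s

For a single-pole high-pass, the −3 dB point is at the pole: ω = 0.73 rad/s.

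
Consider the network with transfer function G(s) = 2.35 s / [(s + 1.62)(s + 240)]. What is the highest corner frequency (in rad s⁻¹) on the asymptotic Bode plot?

Break frequencies occur at each pole and zero magnitude: 1.62 rad s⁻¹, 240 rad s⁻¹.
The highest is 240 rad s⁻¹.

240 rad s⁻¹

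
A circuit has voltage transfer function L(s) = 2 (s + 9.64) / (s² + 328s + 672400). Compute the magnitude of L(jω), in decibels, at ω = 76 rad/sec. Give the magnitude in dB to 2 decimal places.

|j76 + 9.64| = √(76² + 9.64²) = 76.61
|(j76)² + 328(j76) + 672400| = |6.6662e+05 + j24928| = 6.671e+05
|L(j76)| = 2 × 76.61 / 6.671e+05 = 0.00022968
20 log₁₀(0.00022968) = -72.777 dB

-72.78 dB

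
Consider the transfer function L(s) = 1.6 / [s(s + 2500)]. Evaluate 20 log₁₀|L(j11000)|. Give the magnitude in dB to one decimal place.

-157.8 dB

|j11000 + 2500| = √(11000² + 2500²) = 1.128e+04
|j11000| = 1.1e+04
|L(j11000)| = 1.6 / (1.128e+04 × 1.1e+04) = 1.2894e-08
20 log₁₀(1.2894e-08) = -157.79 dB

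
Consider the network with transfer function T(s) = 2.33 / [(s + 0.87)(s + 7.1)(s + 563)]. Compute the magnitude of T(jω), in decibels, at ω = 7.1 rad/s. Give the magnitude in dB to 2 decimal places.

|j7.1 + 0.87| = √(7.1² + 0.87²) = 7.153
|j7.1 + 7.1| = √(7.1² + 7.1²) = 10.04
|j7.1 + 563| = √(7.1² + 563²) = 563
|T(j7.1)| = 2.33 / (7.153 × 10.04 × 563) = 5.7616e-05
20 log₁₀(5.7616e-05) = -84.789 dB

-84.79 dB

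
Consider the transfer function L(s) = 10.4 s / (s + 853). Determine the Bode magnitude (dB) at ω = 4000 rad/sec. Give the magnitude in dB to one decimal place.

20.1 dB

|j4000| = 4000
|j4000 + 853| = √(4000² + 853²) = 4090
|L(j4000)| = 10.4 × 4000 / 4090 = 10.171
20 log₁₀(10.171) = 20.15 dB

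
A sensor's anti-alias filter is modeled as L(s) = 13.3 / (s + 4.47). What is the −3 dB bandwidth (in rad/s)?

For a single-pole low-pass, the −3 dB point is at the pole: ω = 4.47 rad/s.

4.47 rad/s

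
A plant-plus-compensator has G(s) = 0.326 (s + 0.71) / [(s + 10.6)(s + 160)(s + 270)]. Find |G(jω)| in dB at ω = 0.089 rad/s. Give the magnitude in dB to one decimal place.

|j0.089 + 0.71| = √(0.089² + 0.71²) = 0.7156
|j0.089 + 10.6| = √(0.089² + 10.6²) = 10.6
|j0.089 + 160| = √(0.089² + 160²) = 160
|j0.089 + 270| = √(0.089² + 270²) = 270
|G(j0.089)| = 0.326 × 0.7156 / (10.6 × 160 × 270) = 5.094e-07
20 log₁₀(5.094e-07) = -125.86 dB

-125.9 dB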